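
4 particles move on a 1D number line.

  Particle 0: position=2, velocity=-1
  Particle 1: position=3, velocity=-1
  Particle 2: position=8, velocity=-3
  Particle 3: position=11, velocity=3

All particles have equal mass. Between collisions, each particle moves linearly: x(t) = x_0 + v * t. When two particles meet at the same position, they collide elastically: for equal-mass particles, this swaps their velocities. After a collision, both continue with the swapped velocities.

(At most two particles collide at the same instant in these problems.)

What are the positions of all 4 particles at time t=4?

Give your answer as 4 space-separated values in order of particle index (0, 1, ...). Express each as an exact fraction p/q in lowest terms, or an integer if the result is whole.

Answer: -4 -2 -1 23

Derivation:
Collision at t=5/2: particles 1 and 2 swap velocities; positions: p0=-1/2 p1=1/2 p2=1/2 p3=37/2; velocities now: v0=-1 v1=-3 v2=-1 v3=3
Collision at t=3: particles 0 and 1 swap velocities; positions: p0=-1 p1=-1 p2=0 p3=20; velocities now: v0=-3 v1=-1 v2=-1 v3=3
Advance to t=4 (no further collisions before then); velocities: v0=-3 v1=-1 v2=-1 v3=3; positions = -4 -2 -1 23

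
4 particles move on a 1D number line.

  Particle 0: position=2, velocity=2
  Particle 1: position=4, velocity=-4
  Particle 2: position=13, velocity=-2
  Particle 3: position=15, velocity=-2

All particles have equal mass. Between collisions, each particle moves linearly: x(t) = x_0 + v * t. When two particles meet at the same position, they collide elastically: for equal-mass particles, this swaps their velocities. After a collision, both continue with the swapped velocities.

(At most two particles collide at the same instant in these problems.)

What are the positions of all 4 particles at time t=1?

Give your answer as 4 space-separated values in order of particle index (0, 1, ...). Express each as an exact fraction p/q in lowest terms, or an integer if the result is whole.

Answer: 0 4 11 13

Derivation:
Collision at t=1/3: particles 0 and 1 swap velocities; positions: p0=8/3 p1=8/3 p2=37/3 p3=43/3; velocities now: v0=-4 v1=2 v2=-2 v3=-2
Advance to t=1 (no further collisions before then); velocities: v0=-4 v1=2 v2=-2 v3=-2; positions = 0 4 11 13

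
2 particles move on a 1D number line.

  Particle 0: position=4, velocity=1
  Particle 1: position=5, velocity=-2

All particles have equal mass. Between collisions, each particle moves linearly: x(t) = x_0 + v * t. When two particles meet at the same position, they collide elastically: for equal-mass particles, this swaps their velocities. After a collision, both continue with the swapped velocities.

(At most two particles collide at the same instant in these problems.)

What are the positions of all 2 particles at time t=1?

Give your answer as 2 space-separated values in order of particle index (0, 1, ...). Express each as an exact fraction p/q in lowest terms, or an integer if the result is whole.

Collision at t=1/3: particles 0 and 1 swap velocities; positions: p0=13/3 p1=13/3; velocities now: v0=-2 v1=1
Advance to t=1 (no further collisions before then); velocities: v0=-2 v1=1; positions = 3 5

Answer: 3 5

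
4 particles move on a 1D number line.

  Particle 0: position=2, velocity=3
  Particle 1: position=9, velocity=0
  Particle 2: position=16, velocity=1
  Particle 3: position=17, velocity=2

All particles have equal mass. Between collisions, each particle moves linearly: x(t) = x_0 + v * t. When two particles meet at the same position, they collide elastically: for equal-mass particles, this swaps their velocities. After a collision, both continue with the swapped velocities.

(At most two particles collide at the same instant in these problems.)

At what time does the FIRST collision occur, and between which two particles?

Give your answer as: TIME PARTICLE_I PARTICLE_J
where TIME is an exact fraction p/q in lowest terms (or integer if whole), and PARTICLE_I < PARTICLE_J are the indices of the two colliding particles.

Pair (0,1): pos 2,9 vel 3,0 -> gap=7, closing at 3/unit, collide at t=7/3
Pair (1,2): pos 9,16 vel 0,1 -> not approaching (rel speed -1 <= 0)
Pair (2,3): pos 16,17 vel 1,2 -> not approaching (rel speed -1 <= 0)
Earliest collision: t=7/3 between 0 and 1

Answer: 7/3 0 1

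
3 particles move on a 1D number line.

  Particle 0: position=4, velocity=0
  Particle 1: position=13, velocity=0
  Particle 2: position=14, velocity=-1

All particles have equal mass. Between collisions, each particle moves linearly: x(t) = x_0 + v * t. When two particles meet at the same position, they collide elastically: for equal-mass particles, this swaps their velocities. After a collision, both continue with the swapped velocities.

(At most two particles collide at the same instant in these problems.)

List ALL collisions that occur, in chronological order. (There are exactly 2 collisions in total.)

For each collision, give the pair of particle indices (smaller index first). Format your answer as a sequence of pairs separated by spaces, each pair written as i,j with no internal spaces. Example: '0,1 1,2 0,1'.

Collision at t=1: particles 1 and 2 swap velocities; positions: p0=4 p1=13 p2=13; velocities now: v0=0 v1=-1 v2=0
Collision at t=10: particles 0 and 1 swap velocities; positions: p0=4 p1=4 p2=13; velocities now: v0=-1 v1=0 v2=0

Answer: 1,2 0,1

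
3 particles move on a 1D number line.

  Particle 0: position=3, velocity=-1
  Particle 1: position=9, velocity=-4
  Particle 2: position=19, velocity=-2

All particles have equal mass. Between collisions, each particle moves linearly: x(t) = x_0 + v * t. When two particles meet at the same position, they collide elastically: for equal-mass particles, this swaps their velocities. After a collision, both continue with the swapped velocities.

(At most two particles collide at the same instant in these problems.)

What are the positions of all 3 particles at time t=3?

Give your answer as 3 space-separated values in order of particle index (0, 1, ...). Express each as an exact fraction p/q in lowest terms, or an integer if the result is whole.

Collision at t=2: particles 0 and 1 swap velocities; positions: p0=1 p1=1 p2=15; velocities now: v0=-4 v1=-1 v2=-2
Advance to t=3 (no further collisions before then); velocities: v0=-4 v1=-1 v2=-2; positions = -3 0 13

Answer: -3 0 13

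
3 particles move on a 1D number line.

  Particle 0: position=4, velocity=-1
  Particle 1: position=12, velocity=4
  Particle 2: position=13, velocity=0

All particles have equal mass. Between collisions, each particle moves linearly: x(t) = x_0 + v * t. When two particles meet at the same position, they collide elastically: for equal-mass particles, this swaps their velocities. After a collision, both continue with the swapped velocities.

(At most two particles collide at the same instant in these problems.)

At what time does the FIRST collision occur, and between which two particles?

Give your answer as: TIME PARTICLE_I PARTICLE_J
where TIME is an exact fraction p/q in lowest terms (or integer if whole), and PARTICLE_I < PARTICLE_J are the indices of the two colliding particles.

Answer: 1/4 1 2

Derivation:
Pair (0,1): pos 4,12 vel -1,4 -> not approaching (rel speed -5 <= 0)
Pair (1,2): pos 12,13 vel 4,0 -> gap=1, closing at 4/unit, collide at t=1/4
Earliest collision: t=1/4 between 1 and 2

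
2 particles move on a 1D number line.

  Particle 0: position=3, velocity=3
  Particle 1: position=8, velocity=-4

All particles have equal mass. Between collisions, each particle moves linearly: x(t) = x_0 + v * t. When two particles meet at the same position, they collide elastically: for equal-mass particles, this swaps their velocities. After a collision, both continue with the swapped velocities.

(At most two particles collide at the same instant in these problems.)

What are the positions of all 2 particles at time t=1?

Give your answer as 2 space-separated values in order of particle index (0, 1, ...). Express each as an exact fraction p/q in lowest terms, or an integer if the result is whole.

Answer: 4 6

Derivation:
Collision at t=5/7: particles 0 and 1 swap velocities; positions: p0=36/7 p1=36/7; velocities now: v0=-4 v1=3
Advance to t=1 (no further collisions before then); velocities: v0=-4 v1=3; positions = 4 6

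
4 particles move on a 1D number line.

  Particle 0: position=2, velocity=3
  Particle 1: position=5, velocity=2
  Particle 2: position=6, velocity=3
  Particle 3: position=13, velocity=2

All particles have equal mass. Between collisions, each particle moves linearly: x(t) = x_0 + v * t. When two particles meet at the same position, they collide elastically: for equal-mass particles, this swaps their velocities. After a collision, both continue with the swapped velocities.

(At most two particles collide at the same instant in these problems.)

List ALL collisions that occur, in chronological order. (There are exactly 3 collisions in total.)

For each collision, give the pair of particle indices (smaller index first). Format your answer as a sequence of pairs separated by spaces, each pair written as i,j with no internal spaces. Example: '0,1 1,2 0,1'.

Answer: 0,1 2,3 1,2

Derivation:
Collision at t=3: particles 0 and 1 swap velocities; positions: p0=11 p1=11 p2=15 p3=19; velocities now: v0=2 v1=3 v2=3 v3=2
Collision at t=7: particles 2 and 3 swap velocities; positions: p0=19 p1=23 p2=27 p3=27; velocities now: v0=2 v1=3 v2=2 v3=3
Collision at t=11: particles 1 and 2 swap velocities; positions: p0=27 p1=35 p2=35 p3=39; velocities now: v0=2 v1=2 v2=3 v3=3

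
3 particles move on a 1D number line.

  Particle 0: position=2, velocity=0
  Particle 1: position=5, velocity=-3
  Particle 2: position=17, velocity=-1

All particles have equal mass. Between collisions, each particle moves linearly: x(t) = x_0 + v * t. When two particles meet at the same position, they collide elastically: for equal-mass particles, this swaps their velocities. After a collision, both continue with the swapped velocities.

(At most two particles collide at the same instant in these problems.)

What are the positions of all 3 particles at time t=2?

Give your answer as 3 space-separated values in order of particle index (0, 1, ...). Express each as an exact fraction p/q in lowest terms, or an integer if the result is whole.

Collision at t=1: particles 0 and 1 swap velocities; positions: p0=2 p1=2 p2=16; velocities now: v0=-3 v1=0 v2=-1
Advance to t=2 (no further collisions before then); velocities: v0=-3 v1=0 v2=-1; positions = -1 2 15

Answer: -1 2 15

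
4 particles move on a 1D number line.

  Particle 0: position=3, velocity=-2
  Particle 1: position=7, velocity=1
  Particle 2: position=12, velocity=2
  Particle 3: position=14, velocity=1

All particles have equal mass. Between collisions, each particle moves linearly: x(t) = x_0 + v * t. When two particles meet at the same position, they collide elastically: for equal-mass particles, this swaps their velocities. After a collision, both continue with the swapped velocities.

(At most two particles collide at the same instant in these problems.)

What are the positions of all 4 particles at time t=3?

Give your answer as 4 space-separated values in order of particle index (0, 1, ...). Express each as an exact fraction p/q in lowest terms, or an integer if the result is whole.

Answer: -3 10 17 18

Derivation:
Collision at t=2: particles 2 and 3 swap velocities; positions: p0=-1 p1=9 p2=16 p3=16; velocities now: v0=-2 v1=1 v2=1 v3=2
Advance to t=3 (no further collisions before then); velocities: v0=-2 v1=1 v2=1 v3=2; positions = -3 10 17 18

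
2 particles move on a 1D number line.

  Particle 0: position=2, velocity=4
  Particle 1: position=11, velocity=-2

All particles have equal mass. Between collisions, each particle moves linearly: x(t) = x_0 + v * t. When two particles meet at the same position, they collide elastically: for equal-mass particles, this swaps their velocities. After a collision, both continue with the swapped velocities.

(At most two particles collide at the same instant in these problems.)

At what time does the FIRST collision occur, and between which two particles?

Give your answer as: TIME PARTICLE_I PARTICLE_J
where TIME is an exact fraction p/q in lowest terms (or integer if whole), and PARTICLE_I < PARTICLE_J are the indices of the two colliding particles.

Answer: 3/2 0 1

Derivation:
Pair (0,1): pos 2,11 vel 4,-2 -> gap=9, closing at 6/unit, collide at t=3/2
Earliest collision: t=3/2 between 0 and 1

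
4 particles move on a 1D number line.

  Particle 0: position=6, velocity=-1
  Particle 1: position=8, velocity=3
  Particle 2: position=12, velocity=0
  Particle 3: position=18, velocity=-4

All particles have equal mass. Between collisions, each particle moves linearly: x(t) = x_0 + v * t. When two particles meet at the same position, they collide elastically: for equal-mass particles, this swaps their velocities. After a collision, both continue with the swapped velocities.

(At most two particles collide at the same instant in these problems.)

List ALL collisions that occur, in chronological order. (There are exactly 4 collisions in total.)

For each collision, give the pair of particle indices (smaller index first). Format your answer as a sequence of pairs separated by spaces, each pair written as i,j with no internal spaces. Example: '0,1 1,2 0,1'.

Collision at t=4/3: particles 1 and 2 swap velocities; positions: p0=14/3 p1=12 p2=12 p3=38/3; velocities now: v0=-1 v1=0 v2=3 v3=-4
Collision at t=10/7: particles 2 and 3 swap velocities; positions: p0=32/7 p1=12 p2=86/7 p3=86/7; velocities now: v0=-1 v1=0 v2=-4 v3=3
Collision at t=3/2: particles 1 and 2 swap velocities; positions: p0=9/2 p1=12 p2=12 p3=25/2; velocities now: v0=-1 v1=-4 v2=0 v3=3
Collision at t=4: particles 0 and 1 swap velocities; positions: p0=2 p1=2 p2=12 p3=20; velocities now: v0=-4 v1=-1 v2=0 v3=3

Answer: 1,2 2,3 1,2 0,1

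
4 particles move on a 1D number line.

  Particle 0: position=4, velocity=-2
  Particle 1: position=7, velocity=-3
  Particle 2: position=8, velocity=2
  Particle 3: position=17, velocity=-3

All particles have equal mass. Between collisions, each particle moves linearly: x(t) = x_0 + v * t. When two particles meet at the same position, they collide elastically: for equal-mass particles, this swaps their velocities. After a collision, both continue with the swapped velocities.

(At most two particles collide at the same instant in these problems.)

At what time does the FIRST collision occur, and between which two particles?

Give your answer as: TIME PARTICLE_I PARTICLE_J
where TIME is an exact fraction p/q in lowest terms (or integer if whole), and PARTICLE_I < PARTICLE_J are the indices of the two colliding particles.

Pair (0,1): pos 4,7 vel -2,-3 -> gap=3, closing at 1/unit, collide at t=3
Pair (1,2): pos 7,8 vel -3,2 -> not approaching (rel speed -5 <= 0)
Pair (2,3): pos 8,17 vel 2,-3 -> gap=9, closing at 5/unit, collide at t=9/5
Earliest collision: t=9/5 between 2 and 3

Answer: 9/5 2 3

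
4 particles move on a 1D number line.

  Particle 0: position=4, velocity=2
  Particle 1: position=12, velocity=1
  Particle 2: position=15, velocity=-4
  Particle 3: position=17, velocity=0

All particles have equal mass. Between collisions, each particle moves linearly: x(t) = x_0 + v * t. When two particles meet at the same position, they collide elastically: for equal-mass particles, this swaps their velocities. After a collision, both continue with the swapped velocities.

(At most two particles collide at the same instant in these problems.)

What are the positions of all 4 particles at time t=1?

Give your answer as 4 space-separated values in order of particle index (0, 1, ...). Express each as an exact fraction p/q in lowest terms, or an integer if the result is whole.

Answer: 6 11 13 17

Derivation:
Collision at t=3/5: particles 1 and 2 swap velocities; positions: p0=26/5 p1=63/5 p2=63/5 p3=17; velocities now: v0=2 v1=-4 v2=1 v3=0
Advance to t=1 (no further collisions before then); velocities: v0=2 v1=-4 v2=1 v3=0; positions = 6 11 13 17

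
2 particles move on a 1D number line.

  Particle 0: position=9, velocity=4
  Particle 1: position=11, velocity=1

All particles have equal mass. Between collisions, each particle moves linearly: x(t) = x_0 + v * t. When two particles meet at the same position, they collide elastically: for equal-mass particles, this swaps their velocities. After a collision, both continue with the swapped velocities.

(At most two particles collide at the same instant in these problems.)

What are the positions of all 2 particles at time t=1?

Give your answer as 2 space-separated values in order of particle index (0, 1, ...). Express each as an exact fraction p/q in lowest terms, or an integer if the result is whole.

Answer: 12 13

Derivation:
Collision at t=2/3: particles 0 and 1 swap velocities; positions: p0=35/3 p1=35/3; velocities now: v0=1 v1=4
Advance to t=1 (no further collisions before then); velocities: v0=1 v1=4; positions = 12 13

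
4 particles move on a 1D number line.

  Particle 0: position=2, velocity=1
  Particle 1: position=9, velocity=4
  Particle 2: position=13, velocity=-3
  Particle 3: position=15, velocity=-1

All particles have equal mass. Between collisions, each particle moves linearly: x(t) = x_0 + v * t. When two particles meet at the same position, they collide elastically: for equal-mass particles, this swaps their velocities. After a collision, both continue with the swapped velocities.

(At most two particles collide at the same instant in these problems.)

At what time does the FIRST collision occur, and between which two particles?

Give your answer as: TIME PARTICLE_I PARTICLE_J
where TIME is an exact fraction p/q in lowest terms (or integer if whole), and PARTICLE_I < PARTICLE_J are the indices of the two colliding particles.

Answer: 4/7 1 2

Derivation:
Pair (0,1): pos 2,9 vel 1,4 -> not approaching (rel speed -3 <= 0)
Pair (1,2): pos 9,13 vel 4,-3 -> gap=4, closing at 7/unit, collide at t=4/7
Pair (2,3): pos 13,15 vel -3,-1 -> not approaching (rel speed -2 <= 0)
Earliest collision: t=4/7 between 1 and 2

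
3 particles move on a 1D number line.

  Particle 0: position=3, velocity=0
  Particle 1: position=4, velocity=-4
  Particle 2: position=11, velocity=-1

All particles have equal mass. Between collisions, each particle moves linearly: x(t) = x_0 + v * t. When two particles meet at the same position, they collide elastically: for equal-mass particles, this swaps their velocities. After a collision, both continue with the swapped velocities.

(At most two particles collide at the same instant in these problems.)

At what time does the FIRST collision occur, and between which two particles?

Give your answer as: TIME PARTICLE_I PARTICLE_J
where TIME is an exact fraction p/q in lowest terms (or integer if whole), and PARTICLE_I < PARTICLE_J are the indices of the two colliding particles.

Answer: 1/4 0 1

Derivation:
Pair (0,1): pos 3,4 vel 0,-4 -> gap=1, closing at 4/unit, collide at t=1/4
Pair (1,2): pos 4,11 vel -4,-1 -> not approaching (rel speed -3 <= 0)
Earliest collision: t=1/4 between 0 and 1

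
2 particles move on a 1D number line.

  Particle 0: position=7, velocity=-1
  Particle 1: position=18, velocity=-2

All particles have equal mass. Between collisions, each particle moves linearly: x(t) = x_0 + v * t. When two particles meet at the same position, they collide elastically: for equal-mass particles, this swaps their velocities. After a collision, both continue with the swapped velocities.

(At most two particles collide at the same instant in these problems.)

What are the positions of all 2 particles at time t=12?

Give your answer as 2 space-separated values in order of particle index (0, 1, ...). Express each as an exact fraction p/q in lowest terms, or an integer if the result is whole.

Collision at t=11: particles 0 and 1 swap velocities; positions: p0=-4 p1=-4; velocities now: v0=-2 v1=-1
Advance to t=12 (no further collisions before then); velocities: v0=-2 v1=-1; positions = -6 -5

Answer: -6 -5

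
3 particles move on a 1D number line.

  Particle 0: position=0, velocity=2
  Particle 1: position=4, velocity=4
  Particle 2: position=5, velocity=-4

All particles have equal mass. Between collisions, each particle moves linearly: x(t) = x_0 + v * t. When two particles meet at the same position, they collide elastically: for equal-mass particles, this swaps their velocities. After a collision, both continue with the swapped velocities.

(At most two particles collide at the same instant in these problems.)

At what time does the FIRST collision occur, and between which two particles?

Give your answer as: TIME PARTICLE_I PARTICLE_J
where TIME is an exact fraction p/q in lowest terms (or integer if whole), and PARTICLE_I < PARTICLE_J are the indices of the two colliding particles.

Pair (0,1): pos 0,4 vel 2,4 -> not approaching (rel speed -2 <= 0)
Pair (1,2): pos 4,5 vel 4,-4 -> gap=1, closing at 8/unit, collide at t=1/8
Earliest collision: t=1/8 between 1 and 2

Answer: 1/8 1 2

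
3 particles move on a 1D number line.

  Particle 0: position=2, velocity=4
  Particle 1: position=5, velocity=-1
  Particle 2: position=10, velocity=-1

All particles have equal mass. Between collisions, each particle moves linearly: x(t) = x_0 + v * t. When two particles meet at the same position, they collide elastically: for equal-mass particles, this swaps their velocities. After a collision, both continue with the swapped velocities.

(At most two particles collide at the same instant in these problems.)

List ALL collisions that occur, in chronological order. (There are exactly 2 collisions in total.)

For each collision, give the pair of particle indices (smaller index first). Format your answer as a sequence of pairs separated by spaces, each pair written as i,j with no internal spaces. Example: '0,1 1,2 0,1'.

Collision at t=3/5: particles 0 and 1 swap velocities; positions: p0=22/5 p1=22/5 p2=47/5; velocities now: v0=-1 v1=4 v2=-1
Collision at t=8/5: particles 1 and 2 swap velocities; positions: p0=17/5 p1=42/5 p2=42/5; velocities now: v0=-1 v1=-1 v2=4

Answer: 0,1 1,2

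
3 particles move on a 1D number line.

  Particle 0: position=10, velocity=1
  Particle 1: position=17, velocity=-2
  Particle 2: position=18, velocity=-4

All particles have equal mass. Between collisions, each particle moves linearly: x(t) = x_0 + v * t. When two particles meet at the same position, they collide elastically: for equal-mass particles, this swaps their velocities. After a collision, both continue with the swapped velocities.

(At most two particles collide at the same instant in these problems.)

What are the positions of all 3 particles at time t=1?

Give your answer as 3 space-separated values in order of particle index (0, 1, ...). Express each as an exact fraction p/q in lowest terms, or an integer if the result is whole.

Collision at t=1/2: particles 1 and 2 swap velocities; positions: p0=21/2 p1=16 p2=16; velocities now: v0=1 v1=-4 v2=-2
Advance to t=1 (no further collisions before then); velocities: v0=1 v1=-4 v2=-2; positions = 11 14 15

Answer: 11 14 15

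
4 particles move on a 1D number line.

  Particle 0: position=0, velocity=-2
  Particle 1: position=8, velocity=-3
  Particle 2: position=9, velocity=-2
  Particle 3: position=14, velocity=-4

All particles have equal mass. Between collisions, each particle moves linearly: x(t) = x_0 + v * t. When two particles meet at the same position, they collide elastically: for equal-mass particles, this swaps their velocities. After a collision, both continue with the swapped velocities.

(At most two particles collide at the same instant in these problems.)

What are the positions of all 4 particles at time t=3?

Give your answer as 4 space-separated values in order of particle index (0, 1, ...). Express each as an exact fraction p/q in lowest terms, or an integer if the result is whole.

Collision at t=5/2: particles 2 and 3 swap velocities; positions: p0=-5 p1=1/2 p2=4 p3=4; velocities now: v0=-2 v1=-3 v2=-4 v3=-2
Advance to t=3 (no further collisions before then); velocities: v0=-2 v1=-3 v2=-4 v3=-2; positions = -6 -1 2 3

Answer: -6 -1 2 3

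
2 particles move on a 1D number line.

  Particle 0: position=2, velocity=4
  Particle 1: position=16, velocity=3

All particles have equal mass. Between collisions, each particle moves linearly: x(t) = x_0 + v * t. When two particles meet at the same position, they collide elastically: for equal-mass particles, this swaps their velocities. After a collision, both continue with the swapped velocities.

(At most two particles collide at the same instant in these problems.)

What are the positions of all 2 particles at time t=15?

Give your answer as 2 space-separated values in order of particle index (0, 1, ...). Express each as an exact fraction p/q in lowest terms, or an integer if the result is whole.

Collision at t=14: particles 0 and 1 swap velocities; positions: p0=58 p1=58; velocities now: v0=3 v1=4
Advance to t=15 (no further collisions before then); velocities: v0=3 v1=4; positions = 61 62

Answer: 61 62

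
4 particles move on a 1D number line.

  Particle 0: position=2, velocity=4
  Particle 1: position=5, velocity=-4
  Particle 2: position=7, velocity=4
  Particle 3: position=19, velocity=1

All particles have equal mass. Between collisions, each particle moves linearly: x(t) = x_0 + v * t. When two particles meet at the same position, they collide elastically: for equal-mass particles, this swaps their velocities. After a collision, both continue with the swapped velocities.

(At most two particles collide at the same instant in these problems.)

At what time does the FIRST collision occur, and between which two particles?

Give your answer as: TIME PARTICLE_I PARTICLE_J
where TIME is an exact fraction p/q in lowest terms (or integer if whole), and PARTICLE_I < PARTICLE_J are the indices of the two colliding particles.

Pair (0,1): pos 2,5 vel 4,-4 -> gap=3, closing at 8/unit, collide at t=3/8
Pair (1,2): pos 5,7 vel -4,4 -> not approaching (rel speed -8 <= 0)
Pair (2,3): pos 7,19 vel 4,1 -> gap=12, closing at 3/unit, collide at t=4
Earliest collision: t=3/8 between 0 and 1

Answer: 3/8 0 1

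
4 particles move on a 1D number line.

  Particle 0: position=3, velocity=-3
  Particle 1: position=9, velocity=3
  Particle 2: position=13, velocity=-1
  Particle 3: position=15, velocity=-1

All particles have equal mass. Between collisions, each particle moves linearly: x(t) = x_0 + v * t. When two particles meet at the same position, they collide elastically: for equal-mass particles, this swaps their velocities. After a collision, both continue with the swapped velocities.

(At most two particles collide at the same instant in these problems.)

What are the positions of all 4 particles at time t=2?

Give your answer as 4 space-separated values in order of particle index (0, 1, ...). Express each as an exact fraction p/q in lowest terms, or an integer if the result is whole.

Collision at t=1: particles 1 and 2 swap velocities; positions: p0=0 p1=12 p2=12 p3=14; velocities now: v0=-3 v1=-1 v2=3 v3=-1
Collision at t=3/2: particles 2 and 3 swap velocities; positions: p0=-3/2 p1=23/2 p2=27/2 p3=27/2; velocities now: v0=-3 v1=-1 v2=-1 v3=3
Advance to t=2 (no further collisions before then); velocities: v0=-3 v1=-1 v2=-1 v3=3; positions = -3 11 13 15

Answer: -3 11 13 15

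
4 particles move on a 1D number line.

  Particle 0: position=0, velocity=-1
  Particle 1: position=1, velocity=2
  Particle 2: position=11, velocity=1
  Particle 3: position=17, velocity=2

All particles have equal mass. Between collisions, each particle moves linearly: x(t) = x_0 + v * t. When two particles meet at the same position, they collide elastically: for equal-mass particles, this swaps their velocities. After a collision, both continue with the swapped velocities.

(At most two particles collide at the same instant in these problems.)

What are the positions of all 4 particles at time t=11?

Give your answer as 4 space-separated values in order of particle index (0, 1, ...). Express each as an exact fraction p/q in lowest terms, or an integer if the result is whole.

Answer: -11 22 23 39

Derivation:
Collision at t=10: particles 1 and 2 swap velocities; positions: p0=-10 p1=21 p2=21 p3=37; velocities now: v0=-1 v1=1 v2=2 v3=2
Advance to t=11 (no further collisions before then); velocities: v0=-1 v1=1 v2=2 v3=2; positions = -11 22 23 39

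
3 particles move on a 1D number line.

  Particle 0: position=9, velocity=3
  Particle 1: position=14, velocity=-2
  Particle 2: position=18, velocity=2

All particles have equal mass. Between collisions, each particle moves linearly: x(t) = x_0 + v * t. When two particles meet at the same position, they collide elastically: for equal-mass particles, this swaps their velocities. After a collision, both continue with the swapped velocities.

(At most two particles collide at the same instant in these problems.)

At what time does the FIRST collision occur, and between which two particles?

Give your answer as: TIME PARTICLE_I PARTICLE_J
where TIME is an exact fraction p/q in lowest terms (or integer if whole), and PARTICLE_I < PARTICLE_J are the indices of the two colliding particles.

Pair (0,1): pos 9,14 vel 3,-2 -> gap=5, closing at 5/unit, collide at t=1
Pair (1,2): pos 14,18 vel -2,2 -> not approaching (rel speed -4 <= 0)
Earliest collision: t=1 between 0 and 1

Answer: 1 0 1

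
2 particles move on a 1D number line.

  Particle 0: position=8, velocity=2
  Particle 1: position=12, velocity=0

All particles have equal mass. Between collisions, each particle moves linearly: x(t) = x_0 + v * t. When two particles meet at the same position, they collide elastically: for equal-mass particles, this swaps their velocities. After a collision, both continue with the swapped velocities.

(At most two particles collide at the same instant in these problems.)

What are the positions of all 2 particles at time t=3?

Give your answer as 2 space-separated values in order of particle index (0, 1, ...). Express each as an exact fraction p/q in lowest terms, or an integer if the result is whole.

Answer: 12 14

Derivation:
Collision at t=2: particles 0 and 1 swap velocities; positions: p0=12 p1=12; velocities now: v0=0 v1=2
Advance to t=3 (no further collisions before then); velocities: v0=0 v1=2; positions = 12 14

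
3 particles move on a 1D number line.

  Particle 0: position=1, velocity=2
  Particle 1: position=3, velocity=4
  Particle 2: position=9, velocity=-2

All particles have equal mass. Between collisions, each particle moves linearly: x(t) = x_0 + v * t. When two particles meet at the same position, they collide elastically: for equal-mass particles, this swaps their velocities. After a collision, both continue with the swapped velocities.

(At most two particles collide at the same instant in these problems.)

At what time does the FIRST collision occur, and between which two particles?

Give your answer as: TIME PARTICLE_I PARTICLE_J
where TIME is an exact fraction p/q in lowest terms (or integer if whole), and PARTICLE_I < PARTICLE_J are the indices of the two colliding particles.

Pair (0,1): pos 1,3 vel 2,4 -> not approaching (rel speed -2 <= 0)
Pair (1,2): pos 3,9 vel 4,-2 -> gap=6, closing at 6/unit, collide at t=1
Earliest collision: t=1 between 1 and 2

Answer: 1 1 2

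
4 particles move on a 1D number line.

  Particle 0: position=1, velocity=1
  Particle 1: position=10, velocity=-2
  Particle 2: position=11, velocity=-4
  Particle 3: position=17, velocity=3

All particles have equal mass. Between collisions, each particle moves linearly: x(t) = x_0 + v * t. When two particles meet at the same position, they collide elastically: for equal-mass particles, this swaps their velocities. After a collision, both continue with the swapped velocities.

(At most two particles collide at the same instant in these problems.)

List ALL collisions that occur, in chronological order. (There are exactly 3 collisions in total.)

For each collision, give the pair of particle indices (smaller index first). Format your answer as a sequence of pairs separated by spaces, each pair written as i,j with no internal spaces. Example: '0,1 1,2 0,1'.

Collision at t=1/2: particles 1 and 2 swap velocities; positions: p0=3/2 p1=9 p2=9 p3=37/2; velocities now: v0=1 v1=-4 v2=-2 v3=3
Collision at t=2: particles 0 and 1 swap velocities; positions: p0=3 p1=3 p2=6 p3=23; velocities now: v0=-4 v1=1 v2=-2 v3=3
Collision at t=3: particles 1 and 2 swap velocities; positions: p0=-1 p1=4 p2=4 p3=26; velocities now: v0=-4 v1=-2 v2=1 v3=3

Answer: 1,2 0,1 1,2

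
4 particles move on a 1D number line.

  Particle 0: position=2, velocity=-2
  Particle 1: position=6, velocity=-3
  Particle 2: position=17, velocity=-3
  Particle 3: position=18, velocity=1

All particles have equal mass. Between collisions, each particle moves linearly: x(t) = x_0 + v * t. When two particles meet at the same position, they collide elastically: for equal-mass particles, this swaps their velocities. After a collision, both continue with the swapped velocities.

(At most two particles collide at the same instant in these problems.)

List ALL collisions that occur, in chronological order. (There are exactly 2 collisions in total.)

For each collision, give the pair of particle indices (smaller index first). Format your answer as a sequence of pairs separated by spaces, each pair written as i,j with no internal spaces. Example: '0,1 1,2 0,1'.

Answer: 0,1 1,2

Derivation:
Collision at t=4: particles 0 and 1 swap velocities; positions: p0=-6 p1=-6 p2=5 p3=22; velocities now: v0=-3 v1=-2 v2=-3 v3=1
Collision at t=15: particles 1 and 2 swap velocities; positions: p0=-39 p1=-28 p2=-28 p3=33; velocities now: v0=-3 v1=-3 v2=-2 v3=1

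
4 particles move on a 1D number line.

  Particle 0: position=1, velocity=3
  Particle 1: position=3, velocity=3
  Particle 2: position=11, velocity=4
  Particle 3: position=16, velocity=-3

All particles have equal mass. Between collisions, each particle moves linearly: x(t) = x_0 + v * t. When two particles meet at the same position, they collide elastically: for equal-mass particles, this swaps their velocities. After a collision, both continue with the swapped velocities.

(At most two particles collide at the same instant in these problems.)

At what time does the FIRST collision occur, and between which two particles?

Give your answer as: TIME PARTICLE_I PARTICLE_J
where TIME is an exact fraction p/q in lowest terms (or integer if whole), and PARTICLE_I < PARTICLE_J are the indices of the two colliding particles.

Answer: 5/7 2 3

Derivation:
Pair (0,1): pos 1,3 vel 3,3 -> not approaching (rel speed 0 <= 0)
Pair (1,2): pos 3,11 vel 3,4 -> not approaching (rel speed -1 <= 0)
Pair (2,3): pos 11,16 vel 4,-3 -> gap=5, closing at 7/unit, collide at t=5/7
Earliest collision: t=5/7 between 2 and 3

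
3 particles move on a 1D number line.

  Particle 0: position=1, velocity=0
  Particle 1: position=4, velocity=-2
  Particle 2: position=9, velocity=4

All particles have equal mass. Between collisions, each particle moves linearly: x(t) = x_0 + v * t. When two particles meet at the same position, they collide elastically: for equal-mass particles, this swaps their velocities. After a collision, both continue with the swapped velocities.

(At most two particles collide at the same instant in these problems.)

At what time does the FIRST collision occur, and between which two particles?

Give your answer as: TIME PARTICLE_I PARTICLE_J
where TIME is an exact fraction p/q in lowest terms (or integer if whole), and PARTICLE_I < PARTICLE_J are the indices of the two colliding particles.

Pair (0,1): pos 1,4 vel 0,-2 -> gap=3, closing at 2/unit, collide at t=3/2
Pair (1,2): pos 4,9 vel -2,4 -> not approaching (rel speed -6 <= 0)
Earliest collision: t=3/2 between 0 and 1

Answer: 3/2 0 1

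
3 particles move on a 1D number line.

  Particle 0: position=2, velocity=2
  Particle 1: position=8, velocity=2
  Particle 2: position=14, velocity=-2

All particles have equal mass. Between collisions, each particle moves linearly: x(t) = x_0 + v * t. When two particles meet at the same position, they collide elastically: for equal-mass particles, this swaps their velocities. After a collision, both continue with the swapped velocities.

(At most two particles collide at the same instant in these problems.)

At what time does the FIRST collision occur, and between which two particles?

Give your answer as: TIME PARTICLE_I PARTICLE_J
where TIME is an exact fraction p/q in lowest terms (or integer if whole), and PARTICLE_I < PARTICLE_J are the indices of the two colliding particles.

Pair (0,1): pos 2,8 vel 2,2 -> not approaching (rel speed 0 <= 0)
Pair (1,2): pos 8,14 vel 2,-2 -> gap=6, closing at 4/unit, collide at t=3/2
Earliest collision: t=3/2 between 1 and 2

Answer: 3/2 1 2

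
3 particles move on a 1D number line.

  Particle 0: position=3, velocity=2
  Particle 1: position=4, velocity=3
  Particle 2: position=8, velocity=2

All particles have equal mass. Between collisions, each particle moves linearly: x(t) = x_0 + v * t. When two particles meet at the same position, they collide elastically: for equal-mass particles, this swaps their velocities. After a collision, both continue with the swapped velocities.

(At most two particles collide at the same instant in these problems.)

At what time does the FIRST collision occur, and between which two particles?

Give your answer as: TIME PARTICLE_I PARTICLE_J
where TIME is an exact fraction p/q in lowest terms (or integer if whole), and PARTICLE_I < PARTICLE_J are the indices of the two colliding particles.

Answer: 4 1 2

Derivation:
Pair (0,1): pos 3,4 vel 2,3 -> not approaching (rel speed -1 <= 0)
Pair (1,2): pos 4,8 vel 3,2 -> gap=4, closing at 1/unit, collide at t=4
Earliest collision: t=4 between 1 and 2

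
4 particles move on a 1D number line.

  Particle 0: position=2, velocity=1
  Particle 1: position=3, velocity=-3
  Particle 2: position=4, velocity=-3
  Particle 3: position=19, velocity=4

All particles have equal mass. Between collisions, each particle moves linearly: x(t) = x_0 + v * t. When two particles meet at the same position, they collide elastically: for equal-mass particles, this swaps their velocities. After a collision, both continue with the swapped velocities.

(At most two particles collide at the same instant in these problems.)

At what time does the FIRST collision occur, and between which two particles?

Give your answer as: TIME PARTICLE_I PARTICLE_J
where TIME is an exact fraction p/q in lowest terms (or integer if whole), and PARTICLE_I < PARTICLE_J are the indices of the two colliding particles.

Pair (0,1): pos 2,3 vel 1,-3 -> gap=1, closing at 4/unit, collide at t=1/4
Pair (1,2): pos 3,4 vel -3,-3 -> not approaching (rel speed 0 <= 0)
Pair (2,3): pos 4,19 vel -3,4 -> not approaching (rel speed -7 <= 0)
Earliest collision: t=1/4 between 0 and 1

Answer: 1/4 0 1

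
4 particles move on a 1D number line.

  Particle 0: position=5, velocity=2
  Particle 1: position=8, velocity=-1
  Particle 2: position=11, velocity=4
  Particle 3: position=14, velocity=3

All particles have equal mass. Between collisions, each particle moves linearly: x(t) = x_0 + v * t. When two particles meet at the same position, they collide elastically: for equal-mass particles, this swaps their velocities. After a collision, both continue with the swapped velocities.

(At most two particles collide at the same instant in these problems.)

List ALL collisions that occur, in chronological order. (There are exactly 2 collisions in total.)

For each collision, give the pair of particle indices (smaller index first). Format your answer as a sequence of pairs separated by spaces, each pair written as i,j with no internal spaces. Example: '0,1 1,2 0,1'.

Answer: 0,1 2,3

Derivation:
Collision at t=1: particles 0 and 1 swap velocities; positions: p0=7 p1=7 p2=15 p3=17; velocities now: v0=-1 v1=2 v2=4 v3=3
Collision at t=3: particles 2 and 3 swap velocities; positions: p0=5 p1=11 p2=23 p3=23; velocities now: v0=-1 v1=2 v2=3 v3=4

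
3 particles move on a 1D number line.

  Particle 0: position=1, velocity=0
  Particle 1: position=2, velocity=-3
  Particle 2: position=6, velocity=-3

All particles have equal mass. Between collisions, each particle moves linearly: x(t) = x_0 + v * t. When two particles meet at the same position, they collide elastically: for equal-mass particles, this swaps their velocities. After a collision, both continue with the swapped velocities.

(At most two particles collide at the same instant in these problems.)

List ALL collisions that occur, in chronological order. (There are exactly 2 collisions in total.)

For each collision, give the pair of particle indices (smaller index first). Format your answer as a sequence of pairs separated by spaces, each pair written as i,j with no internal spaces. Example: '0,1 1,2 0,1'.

Collision at t=1/3: particles 0 and 1 swap velocities; positions: p0=1 p1=1 p2=5; velocities now: v0=-3 v1=0 v2=-3
Collision at t=5/3: particles 1 and 2 swap velocities; positions: p0=-3 p1=1 p2=1; velocities now: v0=-3 v1=-3 v2=0

Answer: 0,1 1,2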